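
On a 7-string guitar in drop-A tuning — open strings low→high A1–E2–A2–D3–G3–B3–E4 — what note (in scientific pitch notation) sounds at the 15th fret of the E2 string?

G3

E2 is MIDI 40. Adding 15 gives 55, which is G3.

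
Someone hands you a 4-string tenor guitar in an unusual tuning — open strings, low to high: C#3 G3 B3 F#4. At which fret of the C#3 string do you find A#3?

A#3 is 9 semitones above the open C#3 (C#–D–D#–E–F–F#–G–G#–A–A#), so it sits at fret 9.

9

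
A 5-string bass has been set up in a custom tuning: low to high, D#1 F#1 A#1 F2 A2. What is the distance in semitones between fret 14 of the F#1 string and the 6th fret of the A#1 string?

4 semitones

F#1 at fret 14 → G#2 (MIDI 44); A#1 at fret 6 → E2 (MIDI 40).
44 − 40 = 4, so the two pitches are 4 semitones apart, with G#2 the higher.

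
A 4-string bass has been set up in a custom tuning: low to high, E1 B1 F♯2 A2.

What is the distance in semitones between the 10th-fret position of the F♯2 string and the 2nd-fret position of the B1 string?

F♯2 at fret 10 → E3 (MIDI 52); B1 at fret 2 → C♯2 (MIDI 37).
52 − 37 = 15, so the two pitches are 15 semitones apart, with E3 the higher.

15 semitones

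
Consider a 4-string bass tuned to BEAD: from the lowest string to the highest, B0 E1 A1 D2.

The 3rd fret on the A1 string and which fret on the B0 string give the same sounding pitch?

A1 at fret 3 is A1 + 3 semitones = C2.
The open B0 string is 10 semitones below the open A1, so the same pitch on the B0 string lies at fret 3 + 10 = 13.

13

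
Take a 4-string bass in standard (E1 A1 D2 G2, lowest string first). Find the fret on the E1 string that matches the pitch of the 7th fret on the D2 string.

Fret 7 on D2 is MIDI 38 + 7 = 45 (A2). On the E1 string (open MIDI 28), that pitch is 45 − 28 = fret 17.

17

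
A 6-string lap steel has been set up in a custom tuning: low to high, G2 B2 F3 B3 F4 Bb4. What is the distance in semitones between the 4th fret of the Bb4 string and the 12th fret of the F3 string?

9 semitones

Bb4 at fret 4 → D5 (MIDI 74); F3 at fret 12 → F4 (MIDI 65).
74 − 65 = 9, so the two pitches are 9 semitones apart, with D5 the higher.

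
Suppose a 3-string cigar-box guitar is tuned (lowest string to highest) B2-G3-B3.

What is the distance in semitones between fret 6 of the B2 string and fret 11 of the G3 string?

13 semitones

B2 at fret 6 → F3 (MIDI 53); G3 at fret 11 → F♯4 (MIDI 66).
53 − 66 = -13, so the two pitches are 13 semitones apart, with F♯4 the higher.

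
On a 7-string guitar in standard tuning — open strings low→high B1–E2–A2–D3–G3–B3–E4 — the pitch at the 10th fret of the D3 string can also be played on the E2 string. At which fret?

20

Fret 10 on D3 is MIDI 50 + 10 = 60 (C4). On the E2 string (open MIDI 40), that pitch is 60 − 40 = fret 20.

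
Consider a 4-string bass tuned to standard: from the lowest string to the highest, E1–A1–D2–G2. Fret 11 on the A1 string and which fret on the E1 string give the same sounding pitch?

Fret 11 on A1 is MIDI 33 + 11 = 44 (G#2). On the E1 string (open MIDI 28), that pitch is 44 − 28 = fret 16.

16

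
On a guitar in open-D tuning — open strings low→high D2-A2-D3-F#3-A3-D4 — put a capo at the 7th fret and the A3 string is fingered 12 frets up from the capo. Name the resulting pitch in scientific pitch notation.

E5

The capo raises the open A3 by 7 semitones to E4; fretting 12 more gives A3 + 7 + 12 = A3 + 19 semitones = E5.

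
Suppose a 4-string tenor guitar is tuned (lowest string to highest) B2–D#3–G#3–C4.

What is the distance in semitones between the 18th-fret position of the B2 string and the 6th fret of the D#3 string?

8 semitones

B2 at fret 18 → F4 (MIDI 65); D#3 at fret 6 → A3 (MIDI 57).
65 − 57 = 8, so the two pitches are 8 semitones apart, with F4 the higher.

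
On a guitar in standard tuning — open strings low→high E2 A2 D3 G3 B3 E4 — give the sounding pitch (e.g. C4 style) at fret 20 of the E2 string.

E2 is MIDI 40. Adding 20 gives 60, which is C4.

C4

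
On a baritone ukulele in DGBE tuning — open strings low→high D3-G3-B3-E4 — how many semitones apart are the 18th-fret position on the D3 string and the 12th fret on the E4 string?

8 semitones

D3 at fret 18 → G#4 (MIDI 68); E4 at fret 12 → E5 (MIDI 76).
68 − 76 = -8, so the two pitches are 8 semitones apart, with E5 the higher.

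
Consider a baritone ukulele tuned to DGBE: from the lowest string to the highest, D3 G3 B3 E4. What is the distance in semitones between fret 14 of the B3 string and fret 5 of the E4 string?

B3 at fret 14 → C♯5 (MIDI 73); E4 at fret 5 → A4 (MIDI 69).
73 − 69 = 4, so the two pitches are 4 semitones apart, with C♯5 the higher.

4 semitones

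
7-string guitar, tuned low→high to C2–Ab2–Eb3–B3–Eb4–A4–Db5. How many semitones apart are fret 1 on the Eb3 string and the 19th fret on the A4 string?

Eb3 at fret 1 → E3 (MIDI 52); A4 at fret 19 → E6 (MIDI 88).
52 − 88 = -36, so the two pitches are 36 semitones apart, with E6 the higher.

36 semitones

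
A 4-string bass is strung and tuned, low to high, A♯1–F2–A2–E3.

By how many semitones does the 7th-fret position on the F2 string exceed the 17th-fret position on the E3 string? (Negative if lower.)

-21 semitones

F2 at fret 7 → C3 (MIDI 48); E3 at fret 17 → A4 (MIDI 69).
48 − 69 = -21, so the two pitches are 21 semitones apart.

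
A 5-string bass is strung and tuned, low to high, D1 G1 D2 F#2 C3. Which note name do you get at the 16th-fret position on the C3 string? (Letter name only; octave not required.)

E

C3 is MIDI 48. Adding 16 gives 64; 64 mod 12 = 4, i.e. E.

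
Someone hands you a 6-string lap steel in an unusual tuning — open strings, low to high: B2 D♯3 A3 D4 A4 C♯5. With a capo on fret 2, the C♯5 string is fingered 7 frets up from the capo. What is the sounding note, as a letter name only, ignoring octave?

The capo raises the open C♯5 by 2 semitones to D♯5; fretting 7 more gives C♯5 + 2 + 7 = C♯5 + 9 semitones, landing on A♯.
(Also written B♭.)

A♯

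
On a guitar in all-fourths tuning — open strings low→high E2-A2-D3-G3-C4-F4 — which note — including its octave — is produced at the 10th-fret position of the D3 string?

C4

D3 is MIDI 50. Adding 10 gives 60, which is C4.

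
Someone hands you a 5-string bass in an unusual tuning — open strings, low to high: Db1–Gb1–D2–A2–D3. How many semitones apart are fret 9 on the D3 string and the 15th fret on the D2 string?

D3 at fret 9 → B3 (MIDI 59); D2 at fret 15 → F3 (MIDI 53).
59 − 53 = 6, so the two pitches are 6 semitones apart, with B3 the higher.

6 semitones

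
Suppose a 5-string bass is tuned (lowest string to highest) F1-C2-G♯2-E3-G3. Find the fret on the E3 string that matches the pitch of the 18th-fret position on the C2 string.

Fret 18 on C2 is MIDI 36 + 18 = 54 (F♯3). On the E3 string (open MIDI 52), that pitch is 54 − 52 = fret 2.

2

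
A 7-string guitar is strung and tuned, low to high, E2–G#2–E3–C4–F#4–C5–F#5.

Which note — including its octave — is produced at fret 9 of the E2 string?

C#3

The open E2 string plus 9 semitones: E–F–F#–G–G#–A–A#–B–C–C#.
The walk passes from B into C once, so the octave number goes from 2 to 3.
(Equivalently spelled Db3.)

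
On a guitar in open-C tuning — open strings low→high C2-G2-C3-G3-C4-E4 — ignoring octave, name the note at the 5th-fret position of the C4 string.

F

Each fret is one semitone, so C4 + 5 = F.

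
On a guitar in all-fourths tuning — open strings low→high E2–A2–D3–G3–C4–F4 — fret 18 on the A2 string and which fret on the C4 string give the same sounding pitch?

3

A2 at fret 18 is A2 + 18 semitones = D♯4.
The open C4 string is 15 semitones above the open A2, so the same pitch on the C4 string lies at fret 18 − 15 = 3.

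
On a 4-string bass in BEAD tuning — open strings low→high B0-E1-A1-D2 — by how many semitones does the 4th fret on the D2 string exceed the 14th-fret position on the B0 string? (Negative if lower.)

5 semitones

D2 at fret 4 → F♯2 (MIDI 42); B0 at fret 14 → C♯2 (MIDI 37).
42 − 37 = 5, so the two pitches are 5 semitones apart.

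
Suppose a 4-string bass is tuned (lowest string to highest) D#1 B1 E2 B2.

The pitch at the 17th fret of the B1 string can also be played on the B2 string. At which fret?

B1 at fret 17 is B1 + 17 semitones = E3.
The open B2 string is 12 semitones above the open B1, so the same pitch on the B2 string lies at fret 17 − 12 = 5.

5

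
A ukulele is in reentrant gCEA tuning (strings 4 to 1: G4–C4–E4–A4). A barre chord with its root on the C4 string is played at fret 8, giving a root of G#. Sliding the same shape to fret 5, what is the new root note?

Moving from fret 8 to fret 5 shifts the root by -3 semitones.
G# down 3 semitones is F.

F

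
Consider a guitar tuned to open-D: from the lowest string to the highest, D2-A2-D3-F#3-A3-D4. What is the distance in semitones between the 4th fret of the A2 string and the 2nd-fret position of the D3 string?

A2 at fret 4 → C#3 (MIDI 49); D3 at fret 2 → E3 (MIDI 52).
49 − 52 = -3, so the two pitches are 3 semitones apart, with E3 the higher.

3 semitones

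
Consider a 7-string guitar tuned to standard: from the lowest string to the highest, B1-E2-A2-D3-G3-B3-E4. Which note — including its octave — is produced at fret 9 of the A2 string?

Each fret is one semitone, so A2 + 9 = F♯3.
(Equivalently spelled G♭3.)

F♯3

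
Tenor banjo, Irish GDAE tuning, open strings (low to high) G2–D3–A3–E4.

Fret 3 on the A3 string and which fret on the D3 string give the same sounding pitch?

Fret 3 on A3 is MIDI 57 + 3 = 60 (C4). On the D3 string (open MIDI 50), that pitch is 60 − 50 = fret 10.

10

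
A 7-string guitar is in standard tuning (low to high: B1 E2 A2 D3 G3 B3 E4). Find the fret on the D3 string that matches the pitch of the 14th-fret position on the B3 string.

B3 at fret 14 is B3 + 14 semitones = C#5.
The open D3 string is 9 semitones below the open B3, so the same pitch on the D3 string lies at fret 14 + 9 = 23.

23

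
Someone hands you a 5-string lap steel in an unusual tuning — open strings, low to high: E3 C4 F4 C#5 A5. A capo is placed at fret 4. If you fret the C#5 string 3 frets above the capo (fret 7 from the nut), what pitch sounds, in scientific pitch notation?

G#5

The capo raises the open C#5 by 4 semitones to F5; fretting 3 more gives C#5 + 4 + 3 = C#5 + 7 semitones = G#5.
(Also written Ab.)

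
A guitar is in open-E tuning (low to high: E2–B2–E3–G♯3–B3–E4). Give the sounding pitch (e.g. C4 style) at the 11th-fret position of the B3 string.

Each fret is one semitone, so B3 + 11 = A♯4.
(Equivalently spelled B♭4.)

A♯4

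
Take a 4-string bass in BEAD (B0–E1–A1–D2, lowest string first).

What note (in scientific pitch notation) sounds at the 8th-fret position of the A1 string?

The open A1 string plus 8 semitones: A–A#–B–C–C#–D–D#–E–F.
The walk passes from B into C once, so the octave number goes from 1 to 2.

F2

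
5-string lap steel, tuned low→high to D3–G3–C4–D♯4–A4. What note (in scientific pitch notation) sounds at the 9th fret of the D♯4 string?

D♯4 is MIDI 63. Adding 9 gives 72, which is C5.

C5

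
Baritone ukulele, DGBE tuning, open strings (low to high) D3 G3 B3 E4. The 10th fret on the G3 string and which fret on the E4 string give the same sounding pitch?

Fret 10 on G3 is MIDI 55 + 10 = 65 (F4). On the E4 string (open MIDI 64), that pitch is 65 − 64 = fret 1.

1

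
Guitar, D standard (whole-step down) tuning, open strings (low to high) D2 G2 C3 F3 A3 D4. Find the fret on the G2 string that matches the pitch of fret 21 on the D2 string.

Fret 21 on D2 is MIDI 38 + 21 = 59 (B3). On the G2 string (open MIDI 43), that pitch is 59 − 43 = fret 16.

16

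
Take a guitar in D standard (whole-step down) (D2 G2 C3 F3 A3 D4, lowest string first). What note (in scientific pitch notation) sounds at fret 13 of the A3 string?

A♯4

Each fret is one semitone, so A3 + 13 = A♯4.
(Equivalently spelled B♭4.)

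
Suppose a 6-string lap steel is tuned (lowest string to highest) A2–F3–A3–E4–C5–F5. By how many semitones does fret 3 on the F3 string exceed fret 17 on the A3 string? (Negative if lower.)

-18 semitones

F3 at fret 3 → G#3 (MIDI 56); A3 at fret 17 → D5 (MIDI 74).
56 − 74 = -18, so the two pitches are 18 semitones apart.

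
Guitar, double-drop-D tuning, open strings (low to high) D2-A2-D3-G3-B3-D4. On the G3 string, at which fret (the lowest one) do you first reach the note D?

7

From G3, count semitones up the chromatic scale until reaching D: G–G#–A–A#–B–C–C#–D — 7 steps.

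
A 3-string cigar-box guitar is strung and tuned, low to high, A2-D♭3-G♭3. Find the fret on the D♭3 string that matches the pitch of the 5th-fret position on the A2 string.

Fret 5 on A2 is MIDI 45 + 5 = 50 (D3). On the D♭3 string (open MIDI 49), that pitch is 50 − 49 = fret 1.

1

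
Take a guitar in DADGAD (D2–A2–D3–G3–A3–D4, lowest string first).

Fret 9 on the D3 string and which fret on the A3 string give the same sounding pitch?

2

D3 at fret 9 is D3 + 9 semitones = B3.
The open A3 string is 7 semitones above the open D3, so the same pitch on the A3 string lies at fret 9 − 7 = 2.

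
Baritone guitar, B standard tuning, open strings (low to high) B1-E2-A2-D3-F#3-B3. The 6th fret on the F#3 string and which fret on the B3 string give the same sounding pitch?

Fret 6 on F#3 is MIDI 54 + 6 = 60 (C4). On the B3 string (open MIDI 59), that pitch is 60 − 59 = fret 1.

1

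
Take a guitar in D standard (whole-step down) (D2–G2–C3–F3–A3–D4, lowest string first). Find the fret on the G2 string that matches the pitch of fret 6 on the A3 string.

20

A3 at fret 6 is A3 + 6 semitones = D#4.
The open G2 string is 14 semitones below the open A3, so the same pitch on the G2 string lies at fret 6 + 14 = 20.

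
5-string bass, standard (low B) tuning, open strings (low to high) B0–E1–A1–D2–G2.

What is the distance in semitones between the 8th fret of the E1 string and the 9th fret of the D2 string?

E1 at fret 8 → C2 (MIDI 36); D2 at fret 9 → B2 (MIDI 47).
36 − 47 = -11, so the two pitches are 11 semitones apart, with B2 the higher.

11 semitones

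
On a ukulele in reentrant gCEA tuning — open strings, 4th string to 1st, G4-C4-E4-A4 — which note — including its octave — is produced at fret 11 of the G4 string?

F#5

Each fret is one semitone, so G4 + 11 = F#5.
(Equivalently spelled Gb5.)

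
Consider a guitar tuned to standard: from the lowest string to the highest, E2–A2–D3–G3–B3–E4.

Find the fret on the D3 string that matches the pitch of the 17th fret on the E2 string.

7

E2 at fret 17 is E2 + 17 semitones = A3.
The open D3 string is 10 semitones above the open E2, so the same pitch on the D3 string lies at fret 17 − 10 = 7.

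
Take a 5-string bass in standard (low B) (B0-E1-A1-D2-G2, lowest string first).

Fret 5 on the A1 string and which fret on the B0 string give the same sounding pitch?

15

A1 at fret 5 is A1 + 5 semitones = D2.
The open B0 string is 10 semitones below the open A1, so the same pitch on the B0 string lies at fret 5 + 10 = 15.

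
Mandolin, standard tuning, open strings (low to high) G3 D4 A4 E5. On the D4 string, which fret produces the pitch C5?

C5 is 10 semitones above the open D4 (D–D#–E–F–…–A#–B–C), so it sits at fret 10.

10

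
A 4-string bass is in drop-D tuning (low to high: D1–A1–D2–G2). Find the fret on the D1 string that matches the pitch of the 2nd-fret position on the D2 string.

14

D2 at fret 2 is D2 + 2 semitones = E2.
The open D1 string is 12 semitones below the open D2, so the same pitch on the D1 string lies at fret 2 + 12 = 14.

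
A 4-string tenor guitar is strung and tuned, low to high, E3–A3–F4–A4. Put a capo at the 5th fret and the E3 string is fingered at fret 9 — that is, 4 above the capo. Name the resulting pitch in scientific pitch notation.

The capo raises the open E3 by 5 semitones to A3; fretting 4 more gives E3 + 5 + 4 = E3 + 9 semitones = C#4.

C#4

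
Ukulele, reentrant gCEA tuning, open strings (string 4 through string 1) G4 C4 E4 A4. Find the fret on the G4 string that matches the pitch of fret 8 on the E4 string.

5

E4 at fret 8 is E4 + 8 semitones = C5.
The open G4 string is 3 semitones above the open E4, so the same pitch on the G4 string lies at fret 8 − 3 = 5.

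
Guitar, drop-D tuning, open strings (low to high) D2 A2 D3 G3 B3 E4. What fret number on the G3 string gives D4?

7

D4 is 7 semitones above the open G3 (G–G#–A–A#–B–C–C#–D), so it sits at fret 7.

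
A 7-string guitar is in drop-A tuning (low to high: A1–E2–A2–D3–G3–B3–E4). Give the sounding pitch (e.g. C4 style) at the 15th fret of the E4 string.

G5

Each fret is one semitone, so E4 + 15 = G5.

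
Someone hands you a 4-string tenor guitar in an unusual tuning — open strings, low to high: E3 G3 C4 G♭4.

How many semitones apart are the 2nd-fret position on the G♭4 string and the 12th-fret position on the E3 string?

G♭4 at fret 2 → A♭4 (MIDI 68); E3 at fret 12 → E4 (MIDI 64).
68 − 64 = 4, so the two pitches are 4 semitones apart, with A♭4 the higher.

4 semitones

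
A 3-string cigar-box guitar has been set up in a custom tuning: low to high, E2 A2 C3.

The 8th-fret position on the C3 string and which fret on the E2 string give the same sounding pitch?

C3 at fret 8 is C3 + 8 semitones = G♯3.
The open E2 string is 8 semitones below the open C3, so the same pitch on the E2 string lies at fret 8 + 8 = 16.

16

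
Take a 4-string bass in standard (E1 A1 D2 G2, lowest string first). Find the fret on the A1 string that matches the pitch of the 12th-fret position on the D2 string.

17

Fret 12 on D2 is MIDI 38 + 12 = 50 (D3). On the A1 string (open MIDI 33), that pitch is 50 − 33 = fret 17.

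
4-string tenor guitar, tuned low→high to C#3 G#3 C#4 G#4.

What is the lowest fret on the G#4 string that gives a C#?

5

From G#4, count semitones up the chromatic scale until reaching C#: G#–A–A#–B–C–C# — 5 steps.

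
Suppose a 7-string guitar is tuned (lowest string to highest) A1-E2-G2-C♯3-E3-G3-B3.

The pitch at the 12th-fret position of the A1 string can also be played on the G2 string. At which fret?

A1 at fret 12 is A1 + 12 semitones = A2.
The open G2 string is 10 semitones above the open A1, so the same pitch on the G2 string lies at fret 12 − 10 = 2.

2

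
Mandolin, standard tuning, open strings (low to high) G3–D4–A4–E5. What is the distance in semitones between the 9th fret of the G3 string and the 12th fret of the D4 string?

10 semitones

G3 at fret 9 → E4 (MIDI 64); D4 at fret 12 → D5 (MIDI 74).
64 − 74 = -10, so the two pitches are 10 semitones apart, with D5 the higher.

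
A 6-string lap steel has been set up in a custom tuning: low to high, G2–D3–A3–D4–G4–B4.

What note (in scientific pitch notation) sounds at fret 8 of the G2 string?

Each fret is one semitone, so G2 + 8 = D#3.
(Equivalently spelled Eb3.)

D#3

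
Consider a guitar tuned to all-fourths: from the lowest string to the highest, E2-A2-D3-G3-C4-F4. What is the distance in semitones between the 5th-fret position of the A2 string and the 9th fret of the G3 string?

14 semitones

A2 at fret 5 → D3 (MIDI 50); G3 at fret 9 → E4 (MIDI 64).
50 − 64 = -14, so the two pitches are 14 semitones apart, with E4 the higher.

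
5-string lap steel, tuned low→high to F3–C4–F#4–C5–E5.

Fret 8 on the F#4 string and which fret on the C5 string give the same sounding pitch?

Fret 8 on F#4 is MIDI 66 + 8 = 74 (D5). On the C5 string (open MIDI 72), that pitch is 74 − 72 = fret 2.

2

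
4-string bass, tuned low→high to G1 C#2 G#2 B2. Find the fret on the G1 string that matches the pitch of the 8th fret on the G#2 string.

21

G#2 at fret 8 is G#2 + 8 semitones = E3.
The open G1 string is 13 semitones below the open G#2, so the same pitch on the G1 string lies at fret 8 + 13 = 21.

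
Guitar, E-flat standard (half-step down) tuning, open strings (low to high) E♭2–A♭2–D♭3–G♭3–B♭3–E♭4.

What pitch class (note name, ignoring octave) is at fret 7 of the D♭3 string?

A♭

Each fret is one semitone, so D♭3 + 7 = A♭.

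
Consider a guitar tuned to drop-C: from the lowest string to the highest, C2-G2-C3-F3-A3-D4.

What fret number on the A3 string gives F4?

8

F4 is 8 semitones above the open A3 (A–A#–B–C–C#–D–D#–E–F), so it sits at fret 8.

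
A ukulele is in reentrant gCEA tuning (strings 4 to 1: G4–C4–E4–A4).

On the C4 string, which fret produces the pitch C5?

12

C5 is 12 semitones above the open C4 (C–C#–D–D#–…–A#–B–C), so it sits at fret 12.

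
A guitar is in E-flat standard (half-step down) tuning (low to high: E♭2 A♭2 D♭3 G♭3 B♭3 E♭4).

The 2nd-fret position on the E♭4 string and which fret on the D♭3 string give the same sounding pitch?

16

Fret 2 on E♭4 is MIDI 63 + 2 = 65 (F4). On the D♭3 string (open MIDI 49), that pitch is 65 − 49 = fret 16.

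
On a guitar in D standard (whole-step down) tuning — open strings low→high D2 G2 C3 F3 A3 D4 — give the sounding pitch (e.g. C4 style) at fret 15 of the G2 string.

A#3

The open G2 string plus 15 semitones: G–G#–A–A#–…–G#–A–A#.
The walk passes from B into C once, so the octave number goes from 2 to 3.
(Equivalently spelled Bb3.)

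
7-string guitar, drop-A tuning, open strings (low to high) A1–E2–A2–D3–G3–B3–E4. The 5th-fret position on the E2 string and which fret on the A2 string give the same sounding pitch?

0

E2 at fret 5 is E2 + 5 semitones = A2.
The open A2 string is 5 semitones above the open E2, so the same pitch on the A2 string lies at fret 5 − 5 = 0.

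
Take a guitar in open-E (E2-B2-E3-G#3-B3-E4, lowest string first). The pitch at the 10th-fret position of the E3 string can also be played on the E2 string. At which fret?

22

E3 at fret 10 is E3 + 10 semitones = D4.
The open E2 string is 12 semitones below the open E3, so the same pitch on the E2 string lies at fret 10 + 12 = 22.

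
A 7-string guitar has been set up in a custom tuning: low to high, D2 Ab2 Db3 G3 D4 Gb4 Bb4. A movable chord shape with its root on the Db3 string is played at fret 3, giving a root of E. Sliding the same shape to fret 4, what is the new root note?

F

Moving from fret 3 to fret 4 shifts the root by 1 semitone.
E up 1 semitone is F.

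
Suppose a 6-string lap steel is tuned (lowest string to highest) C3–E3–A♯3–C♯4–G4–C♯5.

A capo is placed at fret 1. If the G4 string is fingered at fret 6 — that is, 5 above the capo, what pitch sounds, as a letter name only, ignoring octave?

C♯

The capo raises the open G4 by 1 semitone to G♯4; fretting 5 more gives G4 + 1 + 5 = G4 + 6 semitones, landing on C♯.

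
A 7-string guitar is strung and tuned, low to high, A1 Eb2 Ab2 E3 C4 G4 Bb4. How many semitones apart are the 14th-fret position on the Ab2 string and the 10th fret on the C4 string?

Ab2 at fret 14 → Bb3 (MIDI 58); C4 at fret 10 → Bb4 (MIDI 70).
58 − 70 = -12, so the two pitches are 12 semitones apart, with Bb4 the higher.

12 semitones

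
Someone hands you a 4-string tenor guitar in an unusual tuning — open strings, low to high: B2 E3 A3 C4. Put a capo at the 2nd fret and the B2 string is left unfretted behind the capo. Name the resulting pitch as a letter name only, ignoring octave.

The capo raises the open B2 by 2 semitones to Db3; fretting 0 more gives B2 + 2 + 0 = B2 + 2 semitones, landing on Db.
(Also written C#.)

Db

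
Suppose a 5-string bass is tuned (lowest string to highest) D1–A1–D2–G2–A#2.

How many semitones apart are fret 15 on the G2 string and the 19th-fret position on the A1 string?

6 semitones

G2 at fret 15 → A#3 (MIDI 58); A1 at fret 19 → E3 (MIDI 52).
58 − 52 = 6, so the two pitches are 6 semitones apart, with A#3 the higher.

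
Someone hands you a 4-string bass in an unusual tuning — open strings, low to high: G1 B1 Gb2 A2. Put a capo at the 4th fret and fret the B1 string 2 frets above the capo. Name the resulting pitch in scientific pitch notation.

The capo raises the open B1 by 4 semitones to Eb2; fretting 2 more gives B1 + 4 + 2 = B1 + 6 semitones = F2.

F2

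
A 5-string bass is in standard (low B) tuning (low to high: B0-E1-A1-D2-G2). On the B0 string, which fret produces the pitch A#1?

A#1 is 11 semitones above the open B0 (B–C–C#–D–…–G#–A–A#), so it sits at fret 11.

11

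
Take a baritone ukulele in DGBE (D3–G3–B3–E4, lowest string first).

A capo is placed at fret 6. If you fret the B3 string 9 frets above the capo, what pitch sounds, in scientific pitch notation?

D5

The capo raises the open B3 by 6 semitones to F4; fretting 9 more gives B3 + 6 + 9 = B3 + 15 semitones = D5.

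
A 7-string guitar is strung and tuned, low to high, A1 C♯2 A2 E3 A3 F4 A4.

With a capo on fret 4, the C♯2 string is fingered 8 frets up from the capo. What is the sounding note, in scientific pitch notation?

C♯3

The capo raises the open C♯2 by 4 semitones to F2; fretting 8 more gives C♯2 + 4 + 8 = C♯2 + 12 semitones = C♯3.
(Also written D♭.)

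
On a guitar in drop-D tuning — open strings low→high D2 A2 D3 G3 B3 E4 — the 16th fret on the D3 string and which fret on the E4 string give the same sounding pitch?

2

D3 at fret 16 is D3 + 16 semitones = F#4.
The open E4 string is 14 semitones above the open D3, so the same pitch on the E4 string lies at fret 16 − 14 = 2.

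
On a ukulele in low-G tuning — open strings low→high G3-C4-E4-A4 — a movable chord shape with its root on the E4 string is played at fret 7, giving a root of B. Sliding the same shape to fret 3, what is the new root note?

G

Moving from fret 7 to fret 3 shifts the root by -4 semitones.
B down 4 semitones is G.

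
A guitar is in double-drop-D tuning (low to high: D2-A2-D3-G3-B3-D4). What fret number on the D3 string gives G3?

5

G3 is 5 semitones above the open D3 (D–D#–E–F–F#–G), so it sits at fret 5.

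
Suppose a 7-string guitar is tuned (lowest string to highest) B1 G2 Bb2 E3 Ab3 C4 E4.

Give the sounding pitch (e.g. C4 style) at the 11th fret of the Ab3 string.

Ab3 is MIDI 56. Adding 11 gives 67, which is G4.

G4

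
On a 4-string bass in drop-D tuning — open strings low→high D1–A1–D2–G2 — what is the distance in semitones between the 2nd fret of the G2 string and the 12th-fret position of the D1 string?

7 semitones

G2 at fret 2 → A2 (MIDI 45); D1 at fret 12 → D2 (MIDI 38).
45 − 38 = 7, so the two pitches are 7 semitones apart, with A2 the higher.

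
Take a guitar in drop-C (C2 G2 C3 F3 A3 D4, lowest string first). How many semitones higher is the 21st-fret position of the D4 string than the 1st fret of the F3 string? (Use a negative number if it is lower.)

D4 at fret 21 → B5 (MIDI 83); F3 at fret 1 → F#3 (MIDI 54).
83 − 54 = 29, so the two pitches are 29 semitones apart.

29 semitones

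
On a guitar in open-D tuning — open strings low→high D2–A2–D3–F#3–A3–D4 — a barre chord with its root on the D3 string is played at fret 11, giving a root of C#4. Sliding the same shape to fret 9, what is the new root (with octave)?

B3

Moving from fret 11 to fret 9 shifts the root by -2 semitones.
C#4 down 2 semitones is B3.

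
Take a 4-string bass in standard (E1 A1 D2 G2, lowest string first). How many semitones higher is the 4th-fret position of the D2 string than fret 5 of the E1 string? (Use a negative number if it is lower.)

D2 at fret 4 → F#2 (MIDI 42); E1 at fret 5 → A1 (MIDI 33).
42 − 33 = 9, so the two pitches are 9 semitones apart.

9 semitones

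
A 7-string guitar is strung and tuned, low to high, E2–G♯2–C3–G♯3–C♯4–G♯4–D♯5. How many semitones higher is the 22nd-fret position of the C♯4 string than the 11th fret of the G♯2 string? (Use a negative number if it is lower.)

C♯4 at fret 22 → B5 (MIDI 83); G♯2 at fret 11 → G3 (MIDI 55).
83 − 55 = 28, so the two pitches are 28 semitones apart.

28 semitones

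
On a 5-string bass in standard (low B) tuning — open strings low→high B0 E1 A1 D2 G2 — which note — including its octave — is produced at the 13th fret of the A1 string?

The open A1 string plus 13 semitones: A–A#–B–C–…–G#–A–A#.
The walk passes from B into C once, so the octave number goes from 1 to 2.
(Equivalently spelled Bb2.)

A#2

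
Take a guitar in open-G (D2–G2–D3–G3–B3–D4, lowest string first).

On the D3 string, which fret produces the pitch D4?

12

D4 is 12 semitones above the open D3 (D–D#–E–F–…–C–C#–D), so it sits at fret 12.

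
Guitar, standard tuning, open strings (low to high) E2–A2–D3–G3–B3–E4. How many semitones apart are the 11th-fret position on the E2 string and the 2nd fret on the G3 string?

E2 at fret 11 → D#3 (MIDI 51); G3 at fret 2 → A3 (MIDI 57).
51 − 57 = -6, so the two pitches are 6 semitones apart, with A3 the higher.

6 semitones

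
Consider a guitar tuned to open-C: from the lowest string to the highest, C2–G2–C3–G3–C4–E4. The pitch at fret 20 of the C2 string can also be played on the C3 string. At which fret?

8

C2 at fret 20 is C2 + 20 semitones = G♯3.
The open C3 string is 12 semitones above the open C2, so the same pitch on the C3 string lies at fret 20 − 12 = 8.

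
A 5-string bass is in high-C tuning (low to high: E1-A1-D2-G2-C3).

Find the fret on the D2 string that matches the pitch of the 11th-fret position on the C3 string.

21

C3 at fret 11 is C3 + 11 semitones = B3.
The open D2 string is 10 semitones below the open C3, so the same pitch on the D2 string lies at fret 11 + 10 = 21.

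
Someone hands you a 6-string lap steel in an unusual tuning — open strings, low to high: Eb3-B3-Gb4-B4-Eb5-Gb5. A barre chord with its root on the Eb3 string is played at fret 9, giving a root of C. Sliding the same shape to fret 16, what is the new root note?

Moving from fret 9 to fret 16 shifts the root by 7 semitones.
C up 7 semitones is G.

G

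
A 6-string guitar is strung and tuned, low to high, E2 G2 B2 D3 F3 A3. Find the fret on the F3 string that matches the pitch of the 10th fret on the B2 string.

4

Fret 10 on B2 is MIDI 47 + 10 = 57 (A3). On the F3 string (open MIDI 53), that pitch is 57 − 53 = fret 4.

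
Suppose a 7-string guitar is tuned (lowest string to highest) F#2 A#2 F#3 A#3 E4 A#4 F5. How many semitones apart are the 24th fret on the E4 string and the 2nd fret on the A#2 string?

40 semitones

E4 at fret 24 → E6 (MIDI 88); A#2 at fret 2 → C3 (MIDI 48).
88 − 48 = 40, so the two pitches are 40 semitones apart, with E6 the higher.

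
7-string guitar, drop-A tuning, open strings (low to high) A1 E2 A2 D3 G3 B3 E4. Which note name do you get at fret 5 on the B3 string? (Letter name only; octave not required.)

E

Each fret is one semitone, so B3 + 5 = E.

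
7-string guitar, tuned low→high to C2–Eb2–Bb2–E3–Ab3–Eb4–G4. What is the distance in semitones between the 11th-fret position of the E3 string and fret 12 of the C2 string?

E3 at fret 11 → Eb4 (MIDI 63); C2 at fret 12 → C3 (MIDI 48).
63 − 48 = 15, so the two pitches are 15 semitones apart, with Eb4 the higher.

15 semitones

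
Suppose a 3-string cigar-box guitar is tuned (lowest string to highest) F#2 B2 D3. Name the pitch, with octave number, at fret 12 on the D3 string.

Each fret is one semitone, so D3 + 12 = D4.

D4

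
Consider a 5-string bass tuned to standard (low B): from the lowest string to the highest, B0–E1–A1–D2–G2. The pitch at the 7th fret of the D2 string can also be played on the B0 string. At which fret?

22

Fret 7 on D2 is MIDI 38 + 7 = 45 (A2). On the B0 string (open MIDI 23), that pitch is 45 − 23 = fret 22.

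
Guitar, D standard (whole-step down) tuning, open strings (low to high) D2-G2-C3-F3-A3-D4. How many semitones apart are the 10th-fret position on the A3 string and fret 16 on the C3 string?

A3 at fret 10 → G4 (MIDI 67); C3 at fret 16 → E4 (MIDI 64).
67 − 64 = 3, so the two pitches are 3 semitones apart, with G4 the higher.

3 semitones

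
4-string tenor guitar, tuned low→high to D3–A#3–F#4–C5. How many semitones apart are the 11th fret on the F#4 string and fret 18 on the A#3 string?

1 semitone

F#4 at fret 11 → F5 (MIDI 77); A#3 at fret 18 → E5 (MIDI 76).
77 − 76 = 1, so the two pitches are 1 semitone apart, with F5 the higher.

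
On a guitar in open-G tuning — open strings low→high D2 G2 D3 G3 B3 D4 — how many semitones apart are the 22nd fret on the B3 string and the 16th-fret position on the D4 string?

3 semitones

B3 at fret 22 → A5 (MIDI 81); D4 at fret 16 → F#5 (MIDI 78).
81 − 78 = 3, so the two pitches are 3 semitones apart, with A5 the higher.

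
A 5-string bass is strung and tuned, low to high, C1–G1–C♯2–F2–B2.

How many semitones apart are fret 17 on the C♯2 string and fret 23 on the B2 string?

C♯2 at fret 17 → F♯3 (MIDI 54); B2 at fret 23 → A♯4 (MIDI 70).
54 − 70 = -16, so the two pitches are 16 semitones apart, with A♯4 the higher.

16 semitones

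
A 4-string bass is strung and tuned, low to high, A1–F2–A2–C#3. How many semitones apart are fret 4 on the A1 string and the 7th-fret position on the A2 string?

A1 at fret 4 → C#2 (MIDI 37); A2 at fret 7 → E3 (MIDI 52).
37 − 52 = -15, so the two pitches are 15 semitones apart, with E3 the higher.

15 semitones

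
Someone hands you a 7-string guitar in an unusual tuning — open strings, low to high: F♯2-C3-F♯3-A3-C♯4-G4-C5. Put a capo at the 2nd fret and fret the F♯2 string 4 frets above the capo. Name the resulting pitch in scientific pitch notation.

The capo raises the open F♯2 by 2 semitones to G♯2; fretting 4 more gives F♯2 + 2 + 4 = F♯2 + 6 semitones = C3.

C3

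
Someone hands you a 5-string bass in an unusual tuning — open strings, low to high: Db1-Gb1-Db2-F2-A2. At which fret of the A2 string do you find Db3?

Db3 is 4 semitones above the open A2 (A–Bb–B–C–Db), so it sits at fret 4.

4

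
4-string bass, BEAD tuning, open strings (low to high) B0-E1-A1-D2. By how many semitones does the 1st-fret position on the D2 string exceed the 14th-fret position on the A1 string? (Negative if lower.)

-8 semitones

D2 at fret 1 → D#2 (MIDI 39); A1 at fret 14 → B2 (MIDI 47).
39 − 47 = -8, so the two pitches are 8 semitones apart.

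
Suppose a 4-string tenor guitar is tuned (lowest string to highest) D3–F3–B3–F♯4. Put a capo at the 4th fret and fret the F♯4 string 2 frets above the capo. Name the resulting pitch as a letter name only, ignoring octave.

C

The capo raises the open F♯4 by 4 semitones to A♯4; fretting 2 more gives F♯4 + 4 + 2 = F♯4 + 6 semitones, landing on C.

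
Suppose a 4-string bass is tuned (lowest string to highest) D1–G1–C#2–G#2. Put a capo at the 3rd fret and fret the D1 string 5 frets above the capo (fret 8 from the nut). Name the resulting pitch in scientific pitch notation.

A#1

The capo raises the open D1 by 3 semitones to F1; fretting 5 more gives D1 + 3 + 5 = D1 + 8 semitones = A#1.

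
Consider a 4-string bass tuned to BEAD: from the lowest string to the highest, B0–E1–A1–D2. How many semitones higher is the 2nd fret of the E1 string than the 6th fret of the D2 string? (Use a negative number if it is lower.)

-14 semitones

E1 at fret 2 → F#1 (MIDI 30); D2 at fret 6 → G#2 (MIDI 44).
30 − 44 = -14, so the two pitches are 14 semitones apart.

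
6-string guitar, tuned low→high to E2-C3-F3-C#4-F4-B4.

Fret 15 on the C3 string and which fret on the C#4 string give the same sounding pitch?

C3 at fret 15 is C3 + 15 semitones = D#4.
The open C#4 string is 13 semitones above the open C3, so the same pitch on the C#4 string lies at fret 15 − 13 = 2.

2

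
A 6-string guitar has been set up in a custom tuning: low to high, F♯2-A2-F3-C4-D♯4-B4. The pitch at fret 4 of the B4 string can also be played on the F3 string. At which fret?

22

Fret 4 on B4 is MIDI 71 + 4 = 75 (D♯5). On the F3 string (open MIDI 53), that pitch is 75 − 53 = fret 22.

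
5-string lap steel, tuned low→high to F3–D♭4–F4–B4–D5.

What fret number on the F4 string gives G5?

14

G5 is 14 semitones above the open F4 (F–Gb–G–Ab–…–F–Gb–G), so it sits at fret 14.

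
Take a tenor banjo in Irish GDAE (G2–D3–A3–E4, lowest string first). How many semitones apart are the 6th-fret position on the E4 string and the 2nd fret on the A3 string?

11 semitones

E4 at fret 6 → A#4 (MIDI 70); A3 at fret 2 → B3 (MIDI 59).
70 − 59 = 11, so the two pitches are 11 semitones apart, with A#4 the higher.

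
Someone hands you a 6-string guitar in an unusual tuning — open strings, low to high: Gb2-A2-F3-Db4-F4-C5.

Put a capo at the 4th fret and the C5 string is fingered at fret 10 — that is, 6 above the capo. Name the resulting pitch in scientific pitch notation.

Bb5

The capo raises the open C5 by 4 semitones to E5; fretting 6 more gives C5 + 4 + 6 = C5 + 10 semitones = Bb5.
(Also written A#.)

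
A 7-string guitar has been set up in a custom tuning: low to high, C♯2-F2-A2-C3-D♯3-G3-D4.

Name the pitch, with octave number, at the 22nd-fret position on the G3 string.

The open G3 string plus 22 semitones: G–G#–A–A#–…–D#–E–F.
The walk passes from B into C 2 times, so the octave number goes from 3 to 5.

F5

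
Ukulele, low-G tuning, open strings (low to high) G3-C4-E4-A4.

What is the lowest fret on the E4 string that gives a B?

7

From E4, count semitones up the chromatic scale until reaching B: E–F–F#–G–G#–A–A#–B — 7 steps.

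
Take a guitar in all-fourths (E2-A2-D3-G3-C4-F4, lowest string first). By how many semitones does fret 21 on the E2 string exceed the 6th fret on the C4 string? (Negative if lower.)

E2 at fret 21 → C♯4 (MIDI 61); C4 at fret 6 → F♯4 (MIDI 66).
61 − 66 = -5, so the two pitches are 5 semitones apart.

-5 semitones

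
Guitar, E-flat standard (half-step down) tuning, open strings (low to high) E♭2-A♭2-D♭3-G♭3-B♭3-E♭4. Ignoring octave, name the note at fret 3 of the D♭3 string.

Each fret is one semitone, so D♭3 + 3 = E.

E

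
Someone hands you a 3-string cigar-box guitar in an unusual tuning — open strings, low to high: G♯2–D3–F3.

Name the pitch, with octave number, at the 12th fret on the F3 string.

F4

Each fret is one semitone, so F3 + 12 = F4.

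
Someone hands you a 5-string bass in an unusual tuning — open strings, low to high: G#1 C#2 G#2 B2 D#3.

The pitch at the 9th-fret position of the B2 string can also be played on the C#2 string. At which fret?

19

Fret 9 on B2 is MIDI 47 + 9 = 56 (G#3). On the C#2 string (open MIDI 37), that pitch is 56 − 37 = fret 19.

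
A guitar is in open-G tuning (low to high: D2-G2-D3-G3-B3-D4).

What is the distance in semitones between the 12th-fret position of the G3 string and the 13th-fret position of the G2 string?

G3 at fret 12 → G4 (MIDI 67); G2 at fret 13 → G♯3 (MIDI 56).
67 − 56 = 11, so the two pitches are 11 semitones apart, with G4 the higher.

11 semitones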